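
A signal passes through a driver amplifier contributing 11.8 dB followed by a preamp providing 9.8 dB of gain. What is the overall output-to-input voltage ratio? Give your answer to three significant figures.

Net gain = 11.8 + 9.8 = 21.6 dB.
Voltage ratio = 10^(21.6/20) = 12.0.

12.0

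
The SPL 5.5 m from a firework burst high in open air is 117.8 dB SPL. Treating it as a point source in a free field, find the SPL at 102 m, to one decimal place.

92.4 dB SPL

For a point source in a free field, ΔL = −20·log₁₀(d₂/d₁).
ΔL = −20·log₁₀(102/5.5) = -25.36 dB, so L₂ = 117.8 + (-25.36) = 92.4 dB SPL.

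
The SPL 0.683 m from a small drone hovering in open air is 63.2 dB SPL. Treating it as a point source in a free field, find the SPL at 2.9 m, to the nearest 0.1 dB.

50.6 dB SPL

Inverse-square spreading gives ΔL = −20·log₁₀(d₂/d₁).
ΔL = −20·log₁₀(2.9/0.683) = -12.56 dB, so L₂ = 63.2 + (-12.56) = 50.6 dB SPL.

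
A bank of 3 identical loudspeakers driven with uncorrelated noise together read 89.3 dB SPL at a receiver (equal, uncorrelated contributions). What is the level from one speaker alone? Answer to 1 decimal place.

3 equal incoherent sources add 10·log₁₀(3) = 4.77 dB over one source.
L_one = 89.3 − 4.77 = 84.5 dB SPL.

84.5 dB SPL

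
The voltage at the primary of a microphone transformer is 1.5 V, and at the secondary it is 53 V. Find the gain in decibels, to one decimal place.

Voltage ratio → dB uses the 20·log₁₀ form:
20·log₁₀(53/1.5) = 20·log₁₀(35.33) = 31.0 dB.

31.0 dB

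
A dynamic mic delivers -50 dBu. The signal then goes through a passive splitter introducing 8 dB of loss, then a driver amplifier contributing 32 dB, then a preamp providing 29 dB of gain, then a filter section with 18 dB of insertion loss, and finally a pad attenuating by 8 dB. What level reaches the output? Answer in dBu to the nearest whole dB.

-23 dBu

Cascaded gains and losses add directly in dB.
-50 − 8 + 32 + 29 − 18 − 8 = -23 dBu.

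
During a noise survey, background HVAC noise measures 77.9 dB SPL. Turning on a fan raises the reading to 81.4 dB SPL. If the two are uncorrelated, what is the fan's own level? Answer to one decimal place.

78.8 dB SPL

Background correction is a power subtraction:
L_src = 10·log₁₀(10^(81.4/10) − 10^(77.9/10)) = 10·log₁₀(76380000) = 78.8 dB SPL.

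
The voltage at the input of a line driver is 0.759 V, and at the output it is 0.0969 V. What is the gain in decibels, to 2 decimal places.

-17.88 dB

Voltage ratio → dB uses the 20·log₁₀ form:
20·log₁₀(0.0969/0.759) = 20·log₁₀(0.1277) = -17.88 dB.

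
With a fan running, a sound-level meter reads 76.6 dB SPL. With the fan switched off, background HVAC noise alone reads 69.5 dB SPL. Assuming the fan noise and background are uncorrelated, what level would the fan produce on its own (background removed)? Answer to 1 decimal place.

Subtract intensities: L_src = 10·log₁₀(10^(L_total/10) − 10^(L_bg/10)).
L_src = 10·log₁₀(10^(76.6/10) − 10^(69.5/10)) = 10·log₁₀(36800000) = 75.7 dB SPL.

75.7 dB SPL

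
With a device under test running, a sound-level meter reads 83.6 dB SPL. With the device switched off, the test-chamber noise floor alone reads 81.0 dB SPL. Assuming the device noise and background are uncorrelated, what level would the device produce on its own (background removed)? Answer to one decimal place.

Subtract intensities: L_src = 10·log₁₀(10^(L_total/10) − 10^(L_bg/10)).
L_src = 10·log₁₀(10^(83.6/10) − 10^(81.0/10)) = 10·log₁₀(103200000) = 80.1 dB SPL.

80.1 dB SPL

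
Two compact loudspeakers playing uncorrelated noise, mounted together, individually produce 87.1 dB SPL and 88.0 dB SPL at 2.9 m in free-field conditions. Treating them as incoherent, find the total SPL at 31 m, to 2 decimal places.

70.00 dB SPL

Combined at 2.9 m: 10·log₁₀(10^(87.1/10)+10^(88.0/10)) = 90.584 dB SPL.
Then apply −20·log₁₀(31/2.9) = -20.579 dB → 70.00 dB SPL.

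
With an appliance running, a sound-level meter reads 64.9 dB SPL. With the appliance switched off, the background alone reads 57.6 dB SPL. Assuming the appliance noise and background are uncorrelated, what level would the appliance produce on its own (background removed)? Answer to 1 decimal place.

Remove the background by subtracting linear intensities:
L_src = 10·log₁₀(10^(64.9/10) − 10^(57.6/10)) = 10·log₁₀(2515000) = 64.0 dB SPL.

64.0 dB SPL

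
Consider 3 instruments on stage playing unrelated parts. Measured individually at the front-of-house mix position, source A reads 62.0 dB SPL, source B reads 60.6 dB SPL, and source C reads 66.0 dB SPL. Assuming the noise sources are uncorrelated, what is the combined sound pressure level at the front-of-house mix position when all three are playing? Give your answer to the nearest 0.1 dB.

Add the sources as powers (linear), then convert back to dB:
L_total = 10·log₁₀(10^(62.0/10) + 10^(60.6/10) + 10^(66.0/10)) = 10·log₁₀(6714000) = 68.3 dB SPL.

68.3 dB SPL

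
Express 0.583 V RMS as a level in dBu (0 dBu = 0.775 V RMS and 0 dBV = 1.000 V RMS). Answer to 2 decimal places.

dBu = 20·log₁₀(V / 0.775 V).
20·log₁₀(0.583/0.775) = -2.47 dBu.

-2.47 dBu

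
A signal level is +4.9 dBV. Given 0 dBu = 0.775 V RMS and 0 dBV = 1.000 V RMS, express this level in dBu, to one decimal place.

The offset between the scales is 20·log₁₀(0.775/1.000) = −2.214 dB.
So dBu = +4.9 + 2.214 = +7.1 dBu.

+7.1 dBu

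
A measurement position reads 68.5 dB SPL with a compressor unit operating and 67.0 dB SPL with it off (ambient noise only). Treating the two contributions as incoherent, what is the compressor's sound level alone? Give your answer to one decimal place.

63.2 dB SPL

Remove the background by subtracting linear intensities:
L_src = 10·log₁₀(10^(68.5/10) − 10^(67.0/10)) = 10·log₁₀(2068000) = 63.2 dB SPL.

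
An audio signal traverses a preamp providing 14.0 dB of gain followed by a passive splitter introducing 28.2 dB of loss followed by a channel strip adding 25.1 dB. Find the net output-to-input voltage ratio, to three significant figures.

Net gain = 14.0 + (−28.2) + 25.1 = 10.9 dB.
Voltage ratio = 10^(10.9/20) = 3.51.

3.51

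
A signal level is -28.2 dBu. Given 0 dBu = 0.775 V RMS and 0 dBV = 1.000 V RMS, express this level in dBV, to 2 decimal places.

-30.41 dBV

The offset between the scales is 20·log₁₀(0.775/1.000) = −2.214 dB.
So dBV = -28.2 − 2.214 = -30.41 dBV.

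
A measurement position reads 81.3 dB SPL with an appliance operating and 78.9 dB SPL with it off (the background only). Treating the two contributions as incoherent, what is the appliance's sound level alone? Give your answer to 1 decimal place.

Subtract intensities: L_src = 10·log₁₀(10^(L_total/10) − 10^(L_bg/10)).
L_src = 10·log₁₀(10^(81.3/10) − 10^(78.9/10)) = 10·log₁₀(57270000) = 77.6 dB SPL.

77.6 dB SPL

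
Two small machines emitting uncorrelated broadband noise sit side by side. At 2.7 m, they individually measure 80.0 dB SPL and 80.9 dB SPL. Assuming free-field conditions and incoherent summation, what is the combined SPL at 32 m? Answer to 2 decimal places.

62.01 dB SPL

Combined at 2.7 m: 10·log₁₀(10^(80.0/10)+10^(80.9/10)) = 83.484 dB SPL.
Then apply −20·log₁₀(32/2.7) = -21.476 dB → 62.01 dB SPL.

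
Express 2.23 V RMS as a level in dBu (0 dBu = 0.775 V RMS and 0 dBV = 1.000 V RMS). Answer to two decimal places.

dBu = 20·log₁₀(V / 0.775 V).
20·log₁₀(2.23/0.775) = +9.18 dBu.

+9.18 dBu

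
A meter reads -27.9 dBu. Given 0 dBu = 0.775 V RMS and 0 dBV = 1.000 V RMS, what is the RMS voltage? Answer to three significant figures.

0.0312 V

V = 0.775 V × 10^(-27.9/20).
= 0.775 × 0.04027 = 0.0312 V.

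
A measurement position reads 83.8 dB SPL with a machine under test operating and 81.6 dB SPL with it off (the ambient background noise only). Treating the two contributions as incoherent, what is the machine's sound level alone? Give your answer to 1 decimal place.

Subtract intensities: L_src = 10·log₁₀(10^(L_total/10) − 10^(L_bg/10)).
L_src = 10·log₁₀(10^(83.8/10) − 10^(81.6/10)) = 10·log₁₀(95340000) = 79.8 dB SPL.

79.8 dB SPL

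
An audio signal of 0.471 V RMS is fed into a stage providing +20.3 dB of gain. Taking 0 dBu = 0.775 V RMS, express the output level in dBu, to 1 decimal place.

+16.0 dBu

Input level: 20·log₁₀(0.471/0.775) = -4.33 dBu.
Output: -4.33 + 20.3 = +16.0 dBu.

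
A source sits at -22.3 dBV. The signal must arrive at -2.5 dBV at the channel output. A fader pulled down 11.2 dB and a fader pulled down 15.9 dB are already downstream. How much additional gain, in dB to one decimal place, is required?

The required make-up gain is the shortfall in the dB sum.
G = -2.5 − (-22.3) + 11.2 + 15.9 = 46.9 dB.

46.9 dB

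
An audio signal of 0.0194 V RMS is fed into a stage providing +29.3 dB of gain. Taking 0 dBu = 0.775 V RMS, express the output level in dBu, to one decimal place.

-2.7 dBu

Input level: 20·log₁₀(0.0194/0.775) = -32.03 dBu.
Output: -32.03 + 29.3 = -2.7 dBu.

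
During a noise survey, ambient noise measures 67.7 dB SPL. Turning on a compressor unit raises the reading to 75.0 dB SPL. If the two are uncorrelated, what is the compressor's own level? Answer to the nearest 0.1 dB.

Background correction is a power subtraction:
L_src = 10·log₁₀(10^(75.0/10) − 10^(67.7/10)) = 10·log₁₀(25730000) = 74.1 dB SPL.

74.1 dB SPL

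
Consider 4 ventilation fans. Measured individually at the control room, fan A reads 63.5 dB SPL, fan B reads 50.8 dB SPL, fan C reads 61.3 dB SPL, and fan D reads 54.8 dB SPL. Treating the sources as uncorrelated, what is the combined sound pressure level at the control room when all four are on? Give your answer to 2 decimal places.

66.03 dB SPL

Incoherent sources sum as intensities:
L_total = 10·log₁₀(10^(63.5/10) + 10^(50.8/10) + 10^(61.3/10) + 10^(54.8/10)) = 10·log₁₀(4010000) = 66.03 dB SPL.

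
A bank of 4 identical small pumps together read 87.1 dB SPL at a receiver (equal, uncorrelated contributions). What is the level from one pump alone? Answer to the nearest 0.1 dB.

4 equal incoherent sources add 10·log₁₀(4) = 6.02 dB over one source.
L_one = 87.1 − 6.02 = 81.1 dB SPL.

81.1 dB SPL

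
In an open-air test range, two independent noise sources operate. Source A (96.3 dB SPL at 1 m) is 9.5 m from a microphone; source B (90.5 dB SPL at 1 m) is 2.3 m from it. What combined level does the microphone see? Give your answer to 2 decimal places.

At the listener: L_A = 96.3 − 20·log₁₀(9.5) = 76.746 dB; L_B = 90.5 − 20·log₁₀(2.3) = 83.265 dB.
Combined: 10·log₁₀(10^(76.746/10)+10^(83.265/10)) = 84.14 dB SPL.

84.14 dB SPL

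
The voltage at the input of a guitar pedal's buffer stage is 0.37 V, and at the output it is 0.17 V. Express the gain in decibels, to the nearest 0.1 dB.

-6.8 dB

For a voltage ratio, dB = 20·log₁₀(V₂/V₁).
20·log₁₀(0.17/0.37) = 20·log₁₀(0.4595) = -6.8 dB.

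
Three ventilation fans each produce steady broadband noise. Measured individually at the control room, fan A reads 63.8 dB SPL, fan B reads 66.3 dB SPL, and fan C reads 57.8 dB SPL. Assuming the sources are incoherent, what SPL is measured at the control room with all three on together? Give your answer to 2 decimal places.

Incoherent sources sum as intensities:
L_total = 10·log₁₀(10^(63.8/10) + 10^(66.3/10) + 10^(57.8/10)) = 10·log₁₀(7267000) = 68.61 dB SPL.

68.61 dB SPL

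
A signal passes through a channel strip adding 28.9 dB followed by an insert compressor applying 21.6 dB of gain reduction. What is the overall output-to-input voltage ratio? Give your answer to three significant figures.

Net gain = 28.9 + (−21.6) = 7.3 dB.
Voltage ratio = 10^(7.3/20) = 2.32.

2.32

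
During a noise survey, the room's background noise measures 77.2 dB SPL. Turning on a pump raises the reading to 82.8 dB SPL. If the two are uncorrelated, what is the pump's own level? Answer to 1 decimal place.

Background correction is a power subtraction:
L_src = 10·log₁₀(10^(82.8/10) − 10^(77.2/10)) = 10·log₁₀(138100000) = 81.4 dB SPL.

81.4 dB SPL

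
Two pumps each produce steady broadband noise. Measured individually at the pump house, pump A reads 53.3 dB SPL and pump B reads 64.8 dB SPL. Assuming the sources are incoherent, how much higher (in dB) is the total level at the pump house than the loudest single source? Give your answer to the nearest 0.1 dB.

0.3 dB

Incoherent sources sum as intensities:
L_total = 10·log₁₀(10^(53.3/10) + 10^(64.8/10)) = 65.10 dB SPL.
Excess over the loudest (64.8 dB): 65.10 − 64.8 = 0.3 dB.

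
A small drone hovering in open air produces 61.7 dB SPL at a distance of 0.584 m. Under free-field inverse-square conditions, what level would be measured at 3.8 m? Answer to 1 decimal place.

Free-field point source: level drops by 20·log₁₀ of the distance ratio.
ΔL = −20·log₁₀(3.8/0.584) = -16.27 dB, so L₂ = 61.7 + (-16.27) = 45.4 dB SPL.

45.4 dB SPL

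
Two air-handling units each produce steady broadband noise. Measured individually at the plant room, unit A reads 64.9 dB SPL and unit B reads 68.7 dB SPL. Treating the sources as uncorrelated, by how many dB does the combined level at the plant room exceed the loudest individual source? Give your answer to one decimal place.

Incoherent sources sum as intensities:
L_total = 10·log₁₀(10^(64.9/10) + 10^(68.7/10)) = 70.21 dB SPL.
Excess over the loudest (68.7 dB): 70.21 − 68.7 = 1.5 dB.

1.5 dB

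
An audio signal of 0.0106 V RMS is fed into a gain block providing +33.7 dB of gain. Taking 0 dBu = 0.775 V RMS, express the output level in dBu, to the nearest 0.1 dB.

-3.6 dBu

Input level: 20·log₁₀(0.0106/0.775) = -37.28 dBu.
Output: -37.28 + 33.7 = -3.6 dBu.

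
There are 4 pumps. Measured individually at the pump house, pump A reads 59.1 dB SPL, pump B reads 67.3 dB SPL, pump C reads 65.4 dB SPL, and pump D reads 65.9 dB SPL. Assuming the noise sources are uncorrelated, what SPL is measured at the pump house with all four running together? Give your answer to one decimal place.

Uncorrelated sources add in intensity (power), not in dB.
L_total = 10·log₁₀(10^(59.1/10) + 10^(67.3/10) + 10^(65.4/10) + 10^(65.9/10)) = 10·log₁₀(13540000) = 71.3 dB SPL.

71.3 dB SPL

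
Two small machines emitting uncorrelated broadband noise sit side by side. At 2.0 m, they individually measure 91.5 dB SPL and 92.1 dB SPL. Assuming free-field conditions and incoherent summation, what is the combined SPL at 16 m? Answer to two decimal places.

Combined at 2.0 m: 10·log₁₀(10^(91.5/10)+10^(92.1/10)) = 94.821 dB SPL.
Then apply −20·log₁₀(16/2.0) = -18.062 dB → 76.76 dB SPL.

76.76 dB SPL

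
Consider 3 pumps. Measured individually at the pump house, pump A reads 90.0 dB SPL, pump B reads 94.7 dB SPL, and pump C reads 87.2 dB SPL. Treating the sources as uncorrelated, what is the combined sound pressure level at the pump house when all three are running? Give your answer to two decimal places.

96.51 dB SPL

Incoherent sources sum as intensities:
L_total = 10·log₁₀(10^(90.0/10) + 10^(94.7/10) + 10^(87.2/10)) = 10·log₁₀(4476000000) = 96.51 dB SPL.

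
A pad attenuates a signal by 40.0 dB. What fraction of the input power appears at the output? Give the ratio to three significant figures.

0.000100

Power ratio = 10^(dB/10).
10^(-40.0/10) = 10^(-4.000) = 0.000100.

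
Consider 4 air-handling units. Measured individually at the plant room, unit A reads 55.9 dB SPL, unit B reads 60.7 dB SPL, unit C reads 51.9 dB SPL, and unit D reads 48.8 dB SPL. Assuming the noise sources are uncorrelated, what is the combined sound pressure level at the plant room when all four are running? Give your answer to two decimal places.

62.54 dB SPL

Uncorrelated sources add in intensity (power), not in dB.
L_total = 10·log₁₀(10^(55.9/10) + 10^(60.7/10) + 10^(51.9/10) + 10^(48.8/10)) = 10·log₁₀(1795000) = 62.54 dB SPL.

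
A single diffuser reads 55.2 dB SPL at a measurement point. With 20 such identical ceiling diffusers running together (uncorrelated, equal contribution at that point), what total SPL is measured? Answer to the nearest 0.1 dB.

68.2 dB SPL

20 equal incoherent sources raise the level by 10·log₁₀(20) = 13.01 dB.
L_total = 55.2 + 13.01 = 68.2 dB SPL.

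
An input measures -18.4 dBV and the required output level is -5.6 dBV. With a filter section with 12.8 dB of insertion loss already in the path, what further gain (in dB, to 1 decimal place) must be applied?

25.6 dB

The required make-up gain is the shortfall in the dB sum.
G = -5.6 − (-18.4) + 12.8 = 25.6 dB.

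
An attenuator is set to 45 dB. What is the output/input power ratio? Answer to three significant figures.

0.0000316

Power ratio = 10^(dB/10).
10^(-45/10) = 10^(-4.500) = 0.0000316.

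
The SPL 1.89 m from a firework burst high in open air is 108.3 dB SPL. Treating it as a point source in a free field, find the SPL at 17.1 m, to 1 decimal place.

Inverse-square spreading gives ΔL = −20·log₁₀(d₂/d₁).
ΔL = −20·log₁₀(17.1/1.89) = -19.13 dB, so L₂ = 108.3 + (-19.13) = 89.2 dB SPL.

89.2 dB SPL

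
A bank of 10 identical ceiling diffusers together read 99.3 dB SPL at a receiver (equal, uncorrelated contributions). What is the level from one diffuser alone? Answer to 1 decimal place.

10 equal incoherent sources add 10·log₁₀(10) = 10.00 dB over one source.
L_one = 99.3 − 10.00 = 89.3 dB SPL.

89.3 dB SPL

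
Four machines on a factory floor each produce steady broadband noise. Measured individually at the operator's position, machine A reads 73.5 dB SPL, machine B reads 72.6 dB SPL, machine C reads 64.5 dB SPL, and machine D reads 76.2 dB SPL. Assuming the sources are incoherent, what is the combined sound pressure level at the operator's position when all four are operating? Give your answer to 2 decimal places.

79.30 dB SPL

Uncorrelated sources add in intensity (power), not in dB.
L_total = 10·log₁₀(10^(73.5/10) + 10^(72.6/10) + 10^(64.5/10) + 10^(76.2/10)) = 10·log₁₀(85090000) = 79.30 dB SPL.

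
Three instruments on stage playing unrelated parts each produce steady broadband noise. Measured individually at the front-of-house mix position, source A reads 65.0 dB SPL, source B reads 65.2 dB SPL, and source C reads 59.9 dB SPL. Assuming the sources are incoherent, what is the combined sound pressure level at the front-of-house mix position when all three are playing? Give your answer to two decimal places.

68.72 dB SPL

Incoherent sources sum as intensities:
L_total = 10·log₁₀(10^(65.0/10) + 10^(65.2/10) + 10^(59.9/10)) = 10·log₁₀(7451000) = 68.72 dB SPL.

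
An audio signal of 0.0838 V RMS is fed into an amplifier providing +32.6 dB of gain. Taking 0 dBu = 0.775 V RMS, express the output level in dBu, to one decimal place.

Input level: 20·log₁₀(0.0838/0.775) = -19.32 dBu.
Output: -19.32 + 32.6 = +13.3 dBu.

+13.3 dBu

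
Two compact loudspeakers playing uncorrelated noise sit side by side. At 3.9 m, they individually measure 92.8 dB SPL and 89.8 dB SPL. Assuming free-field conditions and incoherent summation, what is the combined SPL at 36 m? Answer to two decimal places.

75.26 dB SPL

Combined at 3.9 m: 10·log₁₀(10^(92.8/10)+10^(89.8/10)) = 94.564 dB SPL.
Then apply −20·log₁₀(36/3.9) = -19.305 dB → 75.26 dB SPL.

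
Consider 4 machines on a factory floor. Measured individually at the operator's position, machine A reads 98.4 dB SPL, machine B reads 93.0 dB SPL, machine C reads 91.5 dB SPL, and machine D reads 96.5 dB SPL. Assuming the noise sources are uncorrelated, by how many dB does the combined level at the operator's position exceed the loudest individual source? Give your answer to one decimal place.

Uncorrelated sources add in intensity (power), not in dB.
L_total = 10·log₁₀(10^(98.4/10) + 10^(93.0/10) + 10^(91.5/10) + 10^(96.5/10)) = 101.70 dB SPL.
Excess over the loudest (98.4 dB): 101.70 − 98.4 = 3.3 dB.

3.3 dB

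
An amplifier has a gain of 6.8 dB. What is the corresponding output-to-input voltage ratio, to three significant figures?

Voltage ratio = 10^(dB/20).
10^(6.8/20) = 10^(0.3400) = 2.19.

2.19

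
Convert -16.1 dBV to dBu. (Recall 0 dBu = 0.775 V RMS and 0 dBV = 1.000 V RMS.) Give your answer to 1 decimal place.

The offset between the scales is 20·log₁₀(0.775/1.000) = −2.214 dB.
So dBu = -16.1 + 2.214 = -13.9 dBu.

-13.9 dBu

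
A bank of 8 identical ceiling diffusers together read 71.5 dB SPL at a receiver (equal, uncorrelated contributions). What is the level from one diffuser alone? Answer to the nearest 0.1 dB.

8 equal incoherent sources add 10·log₁₀(8) = 9.03 dB over one source.
L_one = 71.5 − 9.03 = 62.5 dB SPL.

62.5 dB SPL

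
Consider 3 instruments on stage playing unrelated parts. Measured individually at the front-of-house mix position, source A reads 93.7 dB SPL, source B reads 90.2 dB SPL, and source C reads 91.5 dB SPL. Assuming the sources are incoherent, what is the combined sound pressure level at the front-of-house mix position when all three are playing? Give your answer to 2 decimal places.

96.82 dB SPL

Add the sources as powers (linear), then convert back to dB:
L_total = 10·log₁₀(10^(93.7/10) + 10^(90.2/10) + 10^(91.5/10)) = 10·log₁₀(4804000000) = 96.82 dB SPL.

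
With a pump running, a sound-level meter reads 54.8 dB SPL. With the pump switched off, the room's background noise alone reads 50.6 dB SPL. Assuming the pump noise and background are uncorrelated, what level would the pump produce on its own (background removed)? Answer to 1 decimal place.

Remove the background by subtracting linear intensities:
L_src = 10·log₁₀(10^(54.8/10) − 10^(50.6/10)) = 10·log₁₀(187200) = 52.7 dB SPL.

52.7 dB SPL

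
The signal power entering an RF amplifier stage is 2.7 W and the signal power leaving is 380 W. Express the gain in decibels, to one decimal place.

21.5 dB

Power ratio → dB uses the 10·log₁₀ form:
10·log₁₀(380/2.7) = 10·log₁₀(140.7) = 21.5 dB.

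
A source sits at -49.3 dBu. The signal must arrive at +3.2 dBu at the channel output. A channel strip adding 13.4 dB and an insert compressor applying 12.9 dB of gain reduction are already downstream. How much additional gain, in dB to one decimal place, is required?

The required make-up gain is the shortfall in the dB sum.
G = +3.2 − (-49.3) − 13.4 + 12.9 = 52.0 dB.

52.0 dB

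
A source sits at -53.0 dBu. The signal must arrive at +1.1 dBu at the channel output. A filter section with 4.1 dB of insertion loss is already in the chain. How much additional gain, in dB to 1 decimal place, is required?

58.2 dB

The required make-up gain is the shortfall in the dB sum.
G = +1.1 − (-53.0) + 4.1 = 58.2 dB.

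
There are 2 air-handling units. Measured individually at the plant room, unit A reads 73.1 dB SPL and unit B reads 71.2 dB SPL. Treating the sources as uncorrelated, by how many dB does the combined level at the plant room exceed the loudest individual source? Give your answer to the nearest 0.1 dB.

Uncorrelated sources add in intensity (power), not in dB.
L_total = 10·log₁₀(10^(73.1/10) + 10^(71.2/10)) = 75.26 dB SPL.
Excess over the loudest (73.1 dB): 75.26 − 73.1 = 2.2 dB.

2.2 dB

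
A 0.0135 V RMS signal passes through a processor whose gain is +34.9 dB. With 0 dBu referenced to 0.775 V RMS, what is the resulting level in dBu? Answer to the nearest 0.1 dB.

Input level: 20·log₁₀(0.0135/0.775) = -35.18 dBu.
Output: -35.18 + 34.9 = -0.3 dBu.

-0.3 dBu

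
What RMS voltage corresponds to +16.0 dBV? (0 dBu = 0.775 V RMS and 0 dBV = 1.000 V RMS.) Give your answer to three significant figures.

6.31 V

V = 1.000 V × 10^(+16.0/20).
= 1.000 × 6.310 = 6.31 V.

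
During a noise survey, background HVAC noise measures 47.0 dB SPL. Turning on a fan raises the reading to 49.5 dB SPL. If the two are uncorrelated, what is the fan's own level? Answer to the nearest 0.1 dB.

45.9 dB SPL

Background correction is a power subtraction:
L_src = 10·log₁₀(10^(49.5/10) − 10^(47.0/10)) = 10·log₁₀(39010) = 45.9 dB SPL.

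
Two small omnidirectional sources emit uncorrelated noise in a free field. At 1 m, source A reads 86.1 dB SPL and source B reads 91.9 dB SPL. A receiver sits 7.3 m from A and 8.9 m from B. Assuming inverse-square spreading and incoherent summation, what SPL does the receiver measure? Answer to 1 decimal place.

At the listener: L_A = 86.1 − 20·log₁₀(7.3) = 68.83 dB; L_B = 91.9 − 20·log₁₀(8.9) = 72.91 dB.
Combined: 10·log₁₀(10^(68.83/10)+10^(72.91/10)) = 74.3 dB SPL.

74.3 dB SPL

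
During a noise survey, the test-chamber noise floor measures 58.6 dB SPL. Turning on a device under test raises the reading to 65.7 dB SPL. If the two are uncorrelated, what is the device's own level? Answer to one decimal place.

Subtract intensities: L_src = 10·log₁₀(10^(L_total/10) − 10^(L_bg/10)).
L_src = 10·log₁₀(10^(65.7/10) − 10^(58.6/10)) = 10·log₁₀(2991000) = 64.8 dB SPL.

64.8 dB SPL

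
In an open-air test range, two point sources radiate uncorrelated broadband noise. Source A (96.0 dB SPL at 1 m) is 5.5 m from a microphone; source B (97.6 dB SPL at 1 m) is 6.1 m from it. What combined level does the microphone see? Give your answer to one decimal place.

At the listener: L_A = 96.0 − 20·log₁₀(5.5) = 81.19 dB; L_B = 97.6 − 20·log₁₀(6.1) = 81.89 dB.
Combined: 10·log₁₀(10^(81.19/10)+10^(81.89/10)) = 84.6 dB SPL.

84.6 dB SPL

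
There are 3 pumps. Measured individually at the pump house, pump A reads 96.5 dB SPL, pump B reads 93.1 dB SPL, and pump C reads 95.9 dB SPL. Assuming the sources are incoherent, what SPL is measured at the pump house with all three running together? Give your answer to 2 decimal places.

Uncorrelated sources add in intensity (power), not in dB.
L_total = 10·log₁₀(10^(96.5/10) + 10^(93.1/10) + 10^(95.9/10)) = 10·log₁₀(10399000000) = 100.17 dB SPL.

100.17 dB SPL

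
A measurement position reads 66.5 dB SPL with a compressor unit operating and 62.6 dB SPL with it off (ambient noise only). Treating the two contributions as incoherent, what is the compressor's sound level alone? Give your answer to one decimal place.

64.2 dB SPL

Subtract intensities: L_src = 10·log₁₀(10^(L_total/10) − 10^(L_bg/10)).
L_src = 10·log₁₀(10^(66.5/10) − 10^(62.6/10)) = 10·log₁₀(2647000) = 64.2 dB SPL.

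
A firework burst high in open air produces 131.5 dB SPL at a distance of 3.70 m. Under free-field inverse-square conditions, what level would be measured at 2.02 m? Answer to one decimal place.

For a point source in a free field, ΔL = −20·log₁₀(d₂/d₁).
ΔL = −20·log₁₀(2.02/3.70) = 5.26 dB, so L₂ = 131.5 + (5.26) = 136.8 dB SPL.

136.8 dB SPL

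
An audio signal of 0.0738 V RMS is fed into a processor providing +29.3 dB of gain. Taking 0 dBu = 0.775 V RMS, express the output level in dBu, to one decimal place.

Input level: 20·log₁₀(0.0738/0.775) = -20.42 dBu.
Output: -20.42 + 29.3 = +8.9 dBu.

+8.9 dBu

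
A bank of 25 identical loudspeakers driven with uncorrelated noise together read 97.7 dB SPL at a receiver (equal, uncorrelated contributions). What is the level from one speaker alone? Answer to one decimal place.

25 equal incoherent sources add 10·log₁₀(25) = 13.98 dB over one source.
L_one = 97.7 − 13.98 = 83.7 dB SPL.

83.7 dB SPL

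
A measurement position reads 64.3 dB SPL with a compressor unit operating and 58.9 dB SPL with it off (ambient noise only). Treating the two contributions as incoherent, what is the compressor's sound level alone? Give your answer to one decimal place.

62.8 dB SPL

Subtract intensities: L_src = 10·log₁₀(10^(L_total/10) − 10^(L_bg/10)).
L_src = 10·log₁₀(10^(64.3/10) − 10^(58.9/10)) = 10·log₁₀(1915000) = 62.8 dB SPL.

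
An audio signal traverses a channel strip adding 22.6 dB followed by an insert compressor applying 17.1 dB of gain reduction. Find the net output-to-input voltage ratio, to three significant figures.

1.88

Net gain = 22.6 + (−17.1) = 5.5 dB.
Voltage ratio = 10^(5.5/20) = 1.88.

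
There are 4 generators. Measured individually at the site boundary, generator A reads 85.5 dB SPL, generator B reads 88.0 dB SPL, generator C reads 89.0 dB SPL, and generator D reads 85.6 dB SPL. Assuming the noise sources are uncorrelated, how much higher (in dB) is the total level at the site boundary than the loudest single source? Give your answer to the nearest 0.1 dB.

Uncorrelated sources add in intensity (power), not in dB.
L_total = 10·log₁₀(10^(85.5/10) + 10^(88.0/10) + 10^(89.0/10) + 10^(85.6/10)) = 93.31 dB SPL.
Excess over the loudest (89.0 dB): 93.31 − 89.0 = 4.3 dB.

4.3 dB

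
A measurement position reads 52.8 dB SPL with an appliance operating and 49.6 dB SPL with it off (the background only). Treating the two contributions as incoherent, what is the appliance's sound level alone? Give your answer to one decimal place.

50.0 dB SPL

Subtract intensities: L_src = 10·log₁₀(10^(L_total/10) − 10^(L_bg/10)).
L_src = 10·log₁₀(10^(52.8/10) − 10^(49.6/10)) = 10·log₁₀(99340) = 50.0 dB SPL.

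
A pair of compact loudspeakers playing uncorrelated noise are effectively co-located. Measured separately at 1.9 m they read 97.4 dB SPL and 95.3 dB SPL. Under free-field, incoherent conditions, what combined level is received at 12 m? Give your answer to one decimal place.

Combined at 1.9 m: 10·log₁₀(10^(97.4/10)+10^(95.3/10)) = 99.49 dB SPL.
Then apply −20·log₁₀(12/1.9) = -16.01 dB → 83.5 dB SPL.

83.5 dB SPL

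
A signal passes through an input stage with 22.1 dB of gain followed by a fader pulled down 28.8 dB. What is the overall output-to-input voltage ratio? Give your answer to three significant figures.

Net gain = 22.1 + (−28.8) = -6.7 dB.
Voltage ratio = 10^(-6.7/20) = 0.462.

0.462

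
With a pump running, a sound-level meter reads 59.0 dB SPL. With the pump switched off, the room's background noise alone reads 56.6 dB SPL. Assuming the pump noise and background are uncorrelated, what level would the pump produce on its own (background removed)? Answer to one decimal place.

55.3 dB SPL

Remove the background by subtracting linear intensities:
L_src = 10·log₁₀(10^(59.0/10) − 10^(56.6/10)) = 10·log₁₀(337200) = 55.3 dB SPL.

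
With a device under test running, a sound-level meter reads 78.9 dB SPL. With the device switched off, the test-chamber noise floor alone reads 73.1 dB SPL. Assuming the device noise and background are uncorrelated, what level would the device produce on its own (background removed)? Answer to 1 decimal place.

Remove the background by subtracting linear intensities:
L_src = 10·log₁₀(10^(78.9/10) − 10^(73.1/10)) = 10·log₁₀(57210000) = 77.6 dB SPL.

77.6 dB SPL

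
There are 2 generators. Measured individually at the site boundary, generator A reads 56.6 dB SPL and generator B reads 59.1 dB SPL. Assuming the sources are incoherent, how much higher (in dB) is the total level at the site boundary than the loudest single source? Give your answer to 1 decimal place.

1.9 dB

Incoherent sources sum as intensities:
L_total = 10·log₁₀(10^(56.6/10) + 10^(59.1/10)) = 61.04 dB SPL.
Excess over the loudest (59.1 dB): 61.04 − 59.1 = 1.9 dB.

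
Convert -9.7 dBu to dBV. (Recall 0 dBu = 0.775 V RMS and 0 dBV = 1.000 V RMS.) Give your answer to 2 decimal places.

The offset between the scales is 20·log₁₀(0.775/1.000) = −2.214 dB.
So dBV = -9.7 − 2.214 = -11.91 dBV.

-11.91 dBV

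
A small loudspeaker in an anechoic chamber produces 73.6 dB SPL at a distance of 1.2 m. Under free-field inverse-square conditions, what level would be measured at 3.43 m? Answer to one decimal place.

64.5 dB SPL

Free-field point source: level drops by 20·log₁₀ of the distance ratio.
ΔL = −20·log₁₀(3.43/1.2) = -9.12 dB, so L₂ = 73.6 + (-9.12) = 64.5 dB SPL.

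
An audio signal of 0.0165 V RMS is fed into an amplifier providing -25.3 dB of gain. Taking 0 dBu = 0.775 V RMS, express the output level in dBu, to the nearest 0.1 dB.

Input level: 20·log₁₀(0.0165/0.775) = -33.44 dBu.
Output: -33.44 − 25.3 = -58.7 dBu.

-58.7 dBu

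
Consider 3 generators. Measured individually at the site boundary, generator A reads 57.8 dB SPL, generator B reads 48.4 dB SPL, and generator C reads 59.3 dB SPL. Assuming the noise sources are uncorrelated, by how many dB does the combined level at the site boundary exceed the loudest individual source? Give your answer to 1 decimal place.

2.5 dB

Uncorrelated sources add in intensity (power), not in dB.
L_total = 10·log₁₀(10^(57.8/10) + 10^(48.4/10) + 10^(59.3/10)) = 61.83 dB SPL.
Excess over the loudest (59.3 dB): 61.83 − 59.3 = 2.5 dB.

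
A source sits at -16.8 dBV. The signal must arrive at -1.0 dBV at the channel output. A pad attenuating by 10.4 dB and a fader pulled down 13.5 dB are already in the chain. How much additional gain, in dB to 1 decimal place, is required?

The required make-up gain is the shortfall in the dB sum.
G = -1.0 − (-16.8) + 10.4 + 13.5 = 39.7 dB.

39.7 dB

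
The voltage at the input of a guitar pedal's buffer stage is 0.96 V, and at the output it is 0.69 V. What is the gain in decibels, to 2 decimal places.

-2.87 dB

Voltage ratio → dB uses the 20·log₁₀ form:
20·log₁₀(0.69/0.96) = 20·log₁₀(0.7188) = -2.87 dB.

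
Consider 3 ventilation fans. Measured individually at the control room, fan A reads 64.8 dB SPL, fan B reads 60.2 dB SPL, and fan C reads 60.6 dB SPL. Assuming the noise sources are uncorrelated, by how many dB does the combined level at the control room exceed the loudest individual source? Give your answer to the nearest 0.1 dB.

2.4 dB

Add the sources as powers (linear), then convert back to dB:
L_total = 10·log₁₀(10^(64.8/10) + 10^(60.2/10) + 10^(60.6/10)) = 67.17 dB SPL.
Excess over the loudest (64.8 dB): 67.17 − 64.8 = 2.4 dB.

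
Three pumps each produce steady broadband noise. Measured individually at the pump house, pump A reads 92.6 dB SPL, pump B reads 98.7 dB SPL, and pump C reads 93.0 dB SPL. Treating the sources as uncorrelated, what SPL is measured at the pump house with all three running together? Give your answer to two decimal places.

100.50 dB SPL

Incoherent sources sum as intensities:
L_total = 10·log₁₀(10^(92.6/10) + 10^(98.7/10) + 10^(93.0/10)) = 10·log₁₀(11228000000) = 100.50 dB SPL.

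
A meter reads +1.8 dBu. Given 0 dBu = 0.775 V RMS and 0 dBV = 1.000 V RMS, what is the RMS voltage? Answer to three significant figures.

V = 0.775 V × 10^(+1.8/20).
= 0.775 × 1.230 = 0.953 V.

0.953 V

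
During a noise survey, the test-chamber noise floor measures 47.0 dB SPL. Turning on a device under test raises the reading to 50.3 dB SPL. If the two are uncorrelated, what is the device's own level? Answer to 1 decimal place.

Subtract intensities: L_src = 10·log₁₀(10^(L_total/10) − 10^(L_bg/10)).
L_src = 10·log₁₀(10^(50.3/10) − 10^(47.0/10)) = 10·log₁₀(57030) = 47.6 dB SPL.

47.6 dB SPL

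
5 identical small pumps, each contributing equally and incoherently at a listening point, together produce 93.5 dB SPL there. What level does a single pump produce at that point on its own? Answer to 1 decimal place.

86.5 dB SPL

5 equal incoherent sources add 10·log₁₀(5) = 6.99 dB over one source.
L_one = 93.5 − 6.99 = 86.5 dB SPL.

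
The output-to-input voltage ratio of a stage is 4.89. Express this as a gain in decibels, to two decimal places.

13.79 dB

Voltage ratio → dB uses the 20·log₁₀ form:
20·log₁₀(4.89) = 13.79 dB.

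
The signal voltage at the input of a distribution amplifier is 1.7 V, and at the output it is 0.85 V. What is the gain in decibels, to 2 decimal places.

-6.02 dB

Voltage is an amplitude quantity, so gain = 20·log₁₀(V_out/V_in).
20·log₁₀(0.85/1.7) = 20·log₁₀(0.5000) = -6.02 dB.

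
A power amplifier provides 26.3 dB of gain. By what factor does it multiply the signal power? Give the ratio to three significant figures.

427

Power ratio = 10^(dB/10).
10^(26.3/10) = 10^(2.630) = 427.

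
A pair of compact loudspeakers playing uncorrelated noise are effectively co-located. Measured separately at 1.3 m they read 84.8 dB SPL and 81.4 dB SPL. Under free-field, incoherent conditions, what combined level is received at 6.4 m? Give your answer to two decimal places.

Combined at 1.3 m: 10·log₁₀(10^(84.8/10)+10^(81.4/10)) = 86.435 dB SPL.
Then apply −20·log₁₀(6.4/1.3) = -13.845 dB → 72.59 dB SPL.

72.59 dB SPL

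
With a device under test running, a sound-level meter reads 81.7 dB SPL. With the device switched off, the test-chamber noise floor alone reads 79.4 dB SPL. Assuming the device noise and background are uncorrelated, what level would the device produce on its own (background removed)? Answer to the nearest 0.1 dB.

77.8 dB SPL

Subtract intensities: L_src = 10·log₁₀(10^(L_total/10) − 10^(L_bg/10)).
L_src = 10·log₁₀(10^(81.7/10) − 10^(79.4/10)) = 10·log₁₀(60810000) = 77.8 dB SPL.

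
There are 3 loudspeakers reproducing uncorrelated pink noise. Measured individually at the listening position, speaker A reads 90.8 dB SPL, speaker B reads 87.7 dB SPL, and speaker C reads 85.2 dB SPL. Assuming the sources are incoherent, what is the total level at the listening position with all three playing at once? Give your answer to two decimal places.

Incoherent sources sum as intensities:
L_total = 10·log₁₀(10^(90.8/10) + 10^(87.7/10) + 10^(85.2/10)) = 10·log₁₀(2122000000) = 93.27 dB SPL.

93.27 dB SPL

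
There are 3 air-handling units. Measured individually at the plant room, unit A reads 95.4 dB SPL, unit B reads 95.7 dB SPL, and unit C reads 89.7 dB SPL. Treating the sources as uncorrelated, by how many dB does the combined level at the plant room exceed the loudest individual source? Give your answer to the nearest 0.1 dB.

Incoherent sources sum as intensities:
L_total = 10·log₁₀(10^(95.4/10) + 10^(95.7/10) + 10^(89.7/10)) = 99.09 dB SPL.
Excess over the loudest (95.7 dB): 99.09 − 95.7 = 3.4 dB.

3.4 dB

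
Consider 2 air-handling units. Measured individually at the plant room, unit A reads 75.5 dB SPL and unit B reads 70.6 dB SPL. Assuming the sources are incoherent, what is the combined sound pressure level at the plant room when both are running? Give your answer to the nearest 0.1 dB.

76.7 dB SPL

Uncorrelated sources add in intensity (power), not in dB.
L_total = 10·log₁₀(10^(75.5/10) + 10^(70.6/10)) = 10·log₁₀(46960000) = 76.7 dB SPL.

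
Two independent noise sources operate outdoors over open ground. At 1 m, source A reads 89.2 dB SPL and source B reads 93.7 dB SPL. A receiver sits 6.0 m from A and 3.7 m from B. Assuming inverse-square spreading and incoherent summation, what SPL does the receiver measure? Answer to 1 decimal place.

82.9 dB SPL

At the listener: L_A = 89.2 − 20·log₁₀(6.0) = 73.64 dB; L_B = 93.7 − 20·log₁₀(3.7) = 82.34 dB.
Combined: 10·log₁₀(10^(73.64/10)+10^(82.34/10)) = 82.9 dB SPL.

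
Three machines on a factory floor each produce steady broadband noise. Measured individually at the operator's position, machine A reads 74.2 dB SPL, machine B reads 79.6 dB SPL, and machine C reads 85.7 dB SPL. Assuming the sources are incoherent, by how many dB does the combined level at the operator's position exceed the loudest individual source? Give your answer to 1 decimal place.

1.2 dB

Incoherent sources sum as intensities:
L_total = 10·log₁₀(10^(74.2/10) + 10^(79.6/10) + 10^(85.7/10)) = 86.89 dB SPL.
Excess over the loudest (85.7 dB): 86.89 − 85.7 = 1.2 dB.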